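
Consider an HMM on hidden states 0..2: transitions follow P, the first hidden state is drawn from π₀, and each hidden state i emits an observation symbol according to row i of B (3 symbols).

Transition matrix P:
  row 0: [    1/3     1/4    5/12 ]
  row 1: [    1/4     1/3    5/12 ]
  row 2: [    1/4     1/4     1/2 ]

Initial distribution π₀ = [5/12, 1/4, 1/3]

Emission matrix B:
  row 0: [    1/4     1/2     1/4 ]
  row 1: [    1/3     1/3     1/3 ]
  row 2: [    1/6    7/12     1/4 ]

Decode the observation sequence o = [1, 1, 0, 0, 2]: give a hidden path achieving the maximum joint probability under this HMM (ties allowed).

t=0: δ = [2.083e-01, 8.333e-02, 1.944e-01]  (obs o_0=1)
t=1: δ = [3.472e-02, 1.736e-02, 5.671e-02]  ψ = [0, 0, 2]  (obs o_1=1)
t=2: δ = [3.545e-03, 4.726e-03, 4.726e-03]  ψ = [2, 2, 2]  (obs o_2=0)
t=3: δ = [2.954e-04, 5.251e-04, 3.938e-04]  ψ = [0, 1, 2]  (obs o_3=0)
t=4: δ = [3.282e-05, 5.835e-05, 5.470e-05]  ψ = [1, 1, 1]  (obs o_4=2)
backtrack: best end state = 1; path = [2, 2, 1, 1, 1]

path = [2, 2, 1, 1, 1]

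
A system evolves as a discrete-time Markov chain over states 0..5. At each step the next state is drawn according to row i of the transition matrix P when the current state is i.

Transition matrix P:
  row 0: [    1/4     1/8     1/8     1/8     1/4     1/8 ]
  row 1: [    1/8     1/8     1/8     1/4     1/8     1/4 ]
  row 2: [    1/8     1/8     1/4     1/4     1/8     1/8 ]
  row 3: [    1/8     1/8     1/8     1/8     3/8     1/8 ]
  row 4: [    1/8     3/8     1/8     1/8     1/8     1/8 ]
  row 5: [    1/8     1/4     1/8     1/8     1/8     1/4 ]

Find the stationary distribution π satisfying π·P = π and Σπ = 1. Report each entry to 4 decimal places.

π = [0.1429, 0.1924, 0.1429, 0.1669, 0.1846, 0.1703]

Balance equations π_j = Σ_i π_i·P[i][j]:
  π_0 = 1/4·π_0 + 1/8·π_1 + 1/8·π_2 + 1/8·π_3 + 1/8·π_4 + 1/8·π_5
  π_1 = 1/8·π_0 + 1/8·π_1 + 1/8·π_2 + 1/8·π_3 + 3/8·π_4 + 1/4·π_5
  π_2 = 1/8·π_0 + 1/8·π_1 + 1/4·π_2 + 1/8·π_3 + 1/8·π_4 + 1/8·π_5
  π_3 = 1/8·π_0 + 1/4·π_1 + 1/4·π_2 + 1/8·π_3 + 1/8·π_4 + 1/8·π_5
  π_4 = 1/4·π_0 + 1/8·π_1 + 1/8·π_2 + 3/8·π_3 + 1/8·π_4 + 1/8·π_5
  normalize: π_0 + π_1 + π_2 + π_3 + π_4 + π_5 = 1
Solving the linear system gives exactly π = [1/7, 56/291, 1/7, 340/2037, 376/2037, 347/2037].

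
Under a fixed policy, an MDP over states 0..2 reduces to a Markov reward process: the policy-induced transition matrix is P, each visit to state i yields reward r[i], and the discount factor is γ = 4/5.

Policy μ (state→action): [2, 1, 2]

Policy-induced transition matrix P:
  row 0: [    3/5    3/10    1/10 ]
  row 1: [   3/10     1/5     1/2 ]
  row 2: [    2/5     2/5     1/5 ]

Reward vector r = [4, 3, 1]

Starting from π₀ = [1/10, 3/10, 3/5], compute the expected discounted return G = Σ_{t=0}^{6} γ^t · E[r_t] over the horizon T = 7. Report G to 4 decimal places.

t=0: π = [0.1000, 0.3000, 0.6000], E[r] = 1.9000, γ^t·E[r] = 1.900000, running G = 1.900000
t=1: π = [0.3900, 0.3300, 0.2800], E[r] = 2.8300, γ^t·E[r] = 2.264000, running G = 4.164000
t=2: π = [0.4450, 0.2950, 0.2600], E[r] = 2.9250, γ^t·E[r] = 1.872000, running G = 6.036000
t=3: π = [0.4595, 0.2965, 0.2440], E[r] = 2.9715, γ^t·E[r] = 1.521408, running G = 7.557408
t=4: π = [0.4623, 0.2948, 0.2430], E[r] = 2.9763, γ^t·E[r] = 1.219072, running G = 8.776480
t=5: π = [0.4630, 0.2948, 0.2422], E[r] = 2.9786, γ^t·E[r] = 0.976019, running G = 9.752499
t=6: π = [0.4631, 0.2947, 0.2422], E[r] = 2.9788, γ^t·E[r] = 0.780878, running G = 10.533377

G = 10.5334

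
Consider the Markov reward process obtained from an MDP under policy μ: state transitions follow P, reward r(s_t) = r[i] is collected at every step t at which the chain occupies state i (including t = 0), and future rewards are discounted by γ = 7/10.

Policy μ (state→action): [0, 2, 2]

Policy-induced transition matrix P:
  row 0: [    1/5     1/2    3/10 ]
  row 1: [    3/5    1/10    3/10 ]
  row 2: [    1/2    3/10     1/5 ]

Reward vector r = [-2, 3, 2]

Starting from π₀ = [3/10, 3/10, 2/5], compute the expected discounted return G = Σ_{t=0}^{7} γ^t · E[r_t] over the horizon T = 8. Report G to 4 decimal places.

t=0: π = [0.3000, 0.3000, 0.4000], E[r] = 1.1000, γ^t·E[r] = 1.100000, running G = 1.100000
t=1: π = [0.4400, 0.3000, 0.2600], E[r] = 0.5400, γ^t·E[r] = 0.378000, running G = 1.478000
t=2: π = [0.3980, 0.3280, 0.2740], E[r] = 0.7360, γ^t·E[r] = 0.360640, running G = 1.838640
t=3: π = [0.4134, 0.3140, 0.2726], E[r] = 0.6604, γ^t·E[r] = 0.226517, running G = 2.065157
t=4: π = [0.4074, 0.3199, 0.2727], E[r] = 0.6904, γ^t·E[r] = 0.165755, running G = 2.230913
t=5: π = [0.4098, 0.3175, 0.2727], E[r] = 0.6784, γ^t·E[r] = 0.114019, running G = 2.344932
t=6: π = [0.4088, 0.3185, 0.2727], E[r] = 0.6832, γ^t·E[r] = 0.080376, running G = 2.425308
t=7: π = [0.4092, 0.3181, 0.2727], E[r] = 0.6813, γ^t·E[r] = 0.056106, running G = 2.481414

G = 2.4814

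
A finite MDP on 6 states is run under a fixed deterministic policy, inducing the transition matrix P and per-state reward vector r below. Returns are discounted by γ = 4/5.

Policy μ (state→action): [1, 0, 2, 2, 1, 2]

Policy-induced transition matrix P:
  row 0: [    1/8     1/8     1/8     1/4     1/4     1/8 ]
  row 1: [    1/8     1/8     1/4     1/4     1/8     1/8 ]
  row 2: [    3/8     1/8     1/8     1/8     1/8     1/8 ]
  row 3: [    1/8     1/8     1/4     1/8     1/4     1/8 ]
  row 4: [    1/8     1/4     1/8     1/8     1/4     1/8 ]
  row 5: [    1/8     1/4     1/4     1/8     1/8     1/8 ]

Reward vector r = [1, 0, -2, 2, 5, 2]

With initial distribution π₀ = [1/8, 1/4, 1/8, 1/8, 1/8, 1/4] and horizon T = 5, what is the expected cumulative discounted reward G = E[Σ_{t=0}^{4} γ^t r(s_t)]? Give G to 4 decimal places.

t=0: π = [0.1250, 0.2500, 0.1250, 0.1250, 0.1250, 0.2500], E[r] = 1.2500, γ^t·E[r] = 1.250000, running G = 1.250000
t=1: π = [0.1563, 0.1719, 0.2031, 0.1719, 0.1719, 0.1250], E[r] = 1.2031, γ^t·E[r] = 0.962500, running G = 2.212500
t=2: π = [0.1758, 0.1621, 0.1836, 0.1660, 0.1875, 0.1250], E[r] = 1.3281, γ^t·E[r] = 0.850000, running G = 3.062500
t=3: π = [0.1709, 0.1641, 0.1816, 0.1672, 0.1912, 0.1250], E[r] = 1.3479, γ^t·E[r] = 0.690125, running G = 3.752625
t=4: π = [0.1704, 0.1645, 0.1820, 0.1669, 0.1912, 0.1250], E[r] = 1.3459, γ^t·E[r] = 0.551275, running G = 4.303900

G = 4.3039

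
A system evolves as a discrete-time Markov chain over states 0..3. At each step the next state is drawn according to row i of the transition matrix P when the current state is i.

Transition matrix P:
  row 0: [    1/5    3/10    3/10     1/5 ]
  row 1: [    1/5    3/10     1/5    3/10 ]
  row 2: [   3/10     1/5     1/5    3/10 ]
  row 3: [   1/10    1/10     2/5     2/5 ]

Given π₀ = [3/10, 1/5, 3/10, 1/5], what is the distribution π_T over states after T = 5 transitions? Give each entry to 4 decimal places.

t=0: π = [0.3000, 0.2000, 0.3000, 0.2000]
t=1: π = [0.2100, 0.2300, 0.2700, 0.2900]
t=2: π = [0.1980, 0.2150, 0.2790, 0.3080]
t=3: π = [0.1971, 0.2105, 0.2814, 0.3110]
t=4: π = [0.1970, 0.2097, 0.2819, 0.3114]
t=5: π = [0.1971, 0.2095, 0.2820, 0.3114]

π = [0.1971, 0.2095, 0.2820, 0.3114]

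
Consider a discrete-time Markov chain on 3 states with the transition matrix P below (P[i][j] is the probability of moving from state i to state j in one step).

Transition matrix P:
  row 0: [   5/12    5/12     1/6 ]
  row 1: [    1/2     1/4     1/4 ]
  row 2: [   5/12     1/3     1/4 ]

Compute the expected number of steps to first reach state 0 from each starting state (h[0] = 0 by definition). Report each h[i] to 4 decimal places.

First-step conditioning: h[0] = 0; for i ≠ 0, h[i] = 1 + Σ_k P[i][k]·h[k].
  h[1] = 1 + 1/4·h[1] + 1/4·h[2]
  h[2] = 1 + 1/3·h[1] + 1/4·h[2]
Solving the 2×2 linear system over states ≠ 0 gives exactly h = [0, 48/23, 52/23] (h[0] = 0 is the target).

h = [0.0000, 2.0870, 2.2609]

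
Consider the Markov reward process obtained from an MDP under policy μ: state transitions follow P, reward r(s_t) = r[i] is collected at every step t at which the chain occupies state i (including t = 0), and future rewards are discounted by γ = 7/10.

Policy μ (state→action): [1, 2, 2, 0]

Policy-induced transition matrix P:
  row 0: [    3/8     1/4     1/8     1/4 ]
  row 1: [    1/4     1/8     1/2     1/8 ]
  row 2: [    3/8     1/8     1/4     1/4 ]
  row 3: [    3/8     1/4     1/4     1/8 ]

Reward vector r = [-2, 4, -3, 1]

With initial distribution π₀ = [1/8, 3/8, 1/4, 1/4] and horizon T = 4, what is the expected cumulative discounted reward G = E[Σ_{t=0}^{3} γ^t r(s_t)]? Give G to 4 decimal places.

t=0: π = [0.1250, 0.3750, 0.2500, 0.2500], E[r] = 0.7500, γ^t·E[r] = 0.750000, running G = 0.750000
t=1: π = [0.3281, 0.1719, 0.3281, 0.1719], E[r] = -0.7813, γ^t·E[r] = -0.546875, running G = 0.203125
t=2: π = [0.3535, 0.1875, 0.2520, 0.2070], E[r] = -0.5059, γ^t·E[r] = -0.247871, running G = -0.044746
t=3: π = [0.3516, 0.1951, 0.2527, 0.2007], E[r] = -0.4802, γ^t·E[r] = -0.164717, running G = -0.209463

G = -0.2095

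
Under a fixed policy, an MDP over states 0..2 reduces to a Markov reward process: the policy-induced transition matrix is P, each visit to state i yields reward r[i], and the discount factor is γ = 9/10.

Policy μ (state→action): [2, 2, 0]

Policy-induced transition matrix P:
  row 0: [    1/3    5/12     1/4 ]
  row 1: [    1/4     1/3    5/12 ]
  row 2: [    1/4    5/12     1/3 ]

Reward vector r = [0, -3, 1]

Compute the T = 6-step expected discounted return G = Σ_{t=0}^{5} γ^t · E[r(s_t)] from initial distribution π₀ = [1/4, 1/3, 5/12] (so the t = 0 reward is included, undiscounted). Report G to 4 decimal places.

G = -3.5855

t=0: π = [0.2500, 0.3333, 0.4167], E[r] = -0.5833, γ^t·E[r] = -0.583333, running G = -0.583333
t=1: π = [0.2708, 0.3889, 0.3403], E[r] = -0.8264, γ^t·E[r] = -0.743750, running G = -1.327083
t=2: π = [0.2726, 0.3843, 0.3432], E[r] = -0.8096, γ^t·E[r] = -0.655781, running G = -1.982865
t=3: π = [0.2727, 0.3846, 0.3426], E[r] = -0.8113, γ^t·E[r] = -0.591434, running G = -2.574298
t=4: π = [0.2727, 0.3846, 0.3427], E[r] = -0.8112, γ^t·E[r] = -0.532214, running G = -3.106512
t=5: π = [0.2727, 0.3846, 0.3427], E[r] = -0.8112, γ^t·E[r] = -0.478999, running G = -3.585511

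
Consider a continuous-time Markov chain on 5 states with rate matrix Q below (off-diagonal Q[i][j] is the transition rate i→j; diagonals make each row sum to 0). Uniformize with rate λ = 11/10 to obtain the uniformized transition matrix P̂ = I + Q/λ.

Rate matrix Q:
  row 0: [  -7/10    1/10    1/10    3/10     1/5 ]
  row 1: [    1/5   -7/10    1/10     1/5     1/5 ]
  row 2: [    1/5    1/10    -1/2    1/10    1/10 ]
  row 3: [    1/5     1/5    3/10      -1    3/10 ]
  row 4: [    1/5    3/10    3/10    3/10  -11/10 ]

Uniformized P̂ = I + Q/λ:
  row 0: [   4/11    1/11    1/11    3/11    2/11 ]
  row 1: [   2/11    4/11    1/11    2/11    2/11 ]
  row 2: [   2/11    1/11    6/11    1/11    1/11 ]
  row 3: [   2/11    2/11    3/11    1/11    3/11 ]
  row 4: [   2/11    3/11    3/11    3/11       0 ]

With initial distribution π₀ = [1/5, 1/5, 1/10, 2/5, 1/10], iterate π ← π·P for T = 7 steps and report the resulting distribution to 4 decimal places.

t=0: π = [0.2000, 0.2000, 0.1000, 0.4000, 0.1000]
t=1: π = [0.2182, 0.2000, 0.2273, 0.1636, 0.1909]
t=2: π = [0.2215, 0.1950, 0.2587, 0.1835, 0.1413]
t=3: π = [0.2221, 0.1865, 0.2675, 0.1746, 0.1493]
t=4: π = [0.2222, 0.1848, 0.2714, 0.1754, 0.1462]
t=5: π = [0.2222, 0.1838, 0.2728, 0.1747, 0.1465]
t=6: π = [0.2222, 0.1836, 0.2733, 0.1747, 0.1463]
t=7: π = [0.2222, 0.1834, 0.2735, 0.1746, 0.1463]

π = [0.2222, 0.1834, 0.2735, 0.1746, 0.1463]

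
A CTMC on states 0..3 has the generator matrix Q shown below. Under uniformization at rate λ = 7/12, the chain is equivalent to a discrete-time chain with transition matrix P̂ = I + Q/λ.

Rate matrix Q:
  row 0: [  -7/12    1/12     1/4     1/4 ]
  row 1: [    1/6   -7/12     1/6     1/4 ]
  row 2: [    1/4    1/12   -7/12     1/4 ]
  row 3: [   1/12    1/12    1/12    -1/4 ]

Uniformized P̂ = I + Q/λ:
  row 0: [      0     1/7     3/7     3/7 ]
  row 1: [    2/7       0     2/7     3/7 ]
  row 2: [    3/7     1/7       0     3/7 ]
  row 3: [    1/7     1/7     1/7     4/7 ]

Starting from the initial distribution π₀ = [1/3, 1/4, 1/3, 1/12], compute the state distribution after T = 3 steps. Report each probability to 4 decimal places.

π = [0.1883, 0.1246, 0.1883, 0.4988]

t=0: π = [0.3333, 0.2500, 0.3333, 0.0833]
t=1: π = [0.2262, 0.1071, 0.2262, 0.4405]
t=2: π = [0.1905, 0.1276, 0.1905, 0.4915]
t=3: π = [0.1883, 0.1246, 0.1883, 0.4988]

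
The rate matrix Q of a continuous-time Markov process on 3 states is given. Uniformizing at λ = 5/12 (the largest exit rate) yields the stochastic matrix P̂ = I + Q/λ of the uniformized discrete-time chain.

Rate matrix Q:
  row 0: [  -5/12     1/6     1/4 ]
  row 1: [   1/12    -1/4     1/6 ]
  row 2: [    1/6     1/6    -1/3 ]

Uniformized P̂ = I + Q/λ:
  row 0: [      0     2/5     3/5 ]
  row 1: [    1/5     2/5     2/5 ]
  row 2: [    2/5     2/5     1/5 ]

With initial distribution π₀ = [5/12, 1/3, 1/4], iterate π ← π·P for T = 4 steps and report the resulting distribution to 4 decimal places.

t=0: π = [0.4167, 0.3333, 0.2500]
t=1: π = [0.1667, 0.4000, 0.4333]
t=2: π = [0.2533, 0.4000, 0.3467]
t=3: π = [0.2187, 0.4000, 0.3813]
t=4: π = [0.2325, 0.4000, 0.3675]

π = [0.2325, 0.4000, 0.3675]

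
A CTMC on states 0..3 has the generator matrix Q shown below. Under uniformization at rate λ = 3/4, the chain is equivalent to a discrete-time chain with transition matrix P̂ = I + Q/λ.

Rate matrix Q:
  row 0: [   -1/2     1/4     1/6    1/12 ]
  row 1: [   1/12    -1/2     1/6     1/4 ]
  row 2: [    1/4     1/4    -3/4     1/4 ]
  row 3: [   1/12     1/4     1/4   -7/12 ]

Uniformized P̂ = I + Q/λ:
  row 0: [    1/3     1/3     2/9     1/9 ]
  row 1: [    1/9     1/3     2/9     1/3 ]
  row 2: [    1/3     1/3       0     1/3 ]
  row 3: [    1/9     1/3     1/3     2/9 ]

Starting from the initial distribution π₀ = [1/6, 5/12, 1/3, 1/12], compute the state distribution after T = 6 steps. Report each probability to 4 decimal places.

π = [0.2015, 0.3333, 0.2055, 0.2596]

t=0: π = [0.1667, 0.4167, 0.3333, 0.0833]
t=1: π = [0.2222, 0.3333, 0.1574, 0.2870]
t=2: π = [0.1955, 0.3333, 0.2191, 0.2521]
t=3: π = [0.2032, 0.3333, 0.2015, 0.2619]
t=4: π = [0.2011, 0.3333, 0.2065, 0.2591]
t=5: π = [0.2017, 0.3333, 0.2051, 0.2599]
t=6: π = [0.2015, 0.3333, 0.2055, 0.2596]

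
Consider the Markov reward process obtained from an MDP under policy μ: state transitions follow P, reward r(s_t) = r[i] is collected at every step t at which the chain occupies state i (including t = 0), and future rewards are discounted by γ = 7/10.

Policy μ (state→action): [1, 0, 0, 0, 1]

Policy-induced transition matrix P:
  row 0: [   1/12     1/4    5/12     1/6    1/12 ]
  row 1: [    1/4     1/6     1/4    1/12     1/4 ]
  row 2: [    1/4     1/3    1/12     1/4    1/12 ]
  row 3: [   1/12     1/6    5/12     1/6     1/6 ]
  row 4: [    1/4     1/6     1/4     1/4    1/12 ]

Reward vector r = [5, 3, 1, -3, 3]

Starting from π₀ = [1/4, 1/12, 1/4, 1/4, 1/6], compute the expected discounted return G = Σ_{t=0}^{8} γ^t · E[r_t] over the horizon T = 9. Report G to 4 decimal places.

t=0: π = [0.2500, 0.0833, 0.2500, 0.2500, 0.1667], E[r] = 1.5000, γ^t·E[r] = 1.500000, running G = 1.500000
t=1: π = [0.1667, 0.2292, 0.2917, 0.1944, 0.1181], E[r] = 1.5833, γ^t·E[r] = 1.108333, running G = 2.608333
t=2: π = [0.1898, 0.2292, 0.2616, 0.1817, 0.1377], E[r] = 1.7662, γ^t·E[r] = 0.865440, running G = 3.473773
t=3: π = [0.1881, 0.2261, 0.2683, 0.1808, 0.1367], E[r] = 1.7544, γ^t·E[r] = 0.601772, running G = 4.075545
t=4: π = [0.1885, 0.2271, 0.2668, 0.1816, 0.1361], E[r] = 1.7540, γ^t·E[r] = 0.421144, running G = 4.496689
t=5: π = [0.1883, 0.2268, 0.2672, 0.1813, 0.1363], E[r] = 1.7543, γ^t·E[r] = 0.294845, running G = 4.791534
t=6: π = [0.1884, 0.2269, 0.2671, 0.1814, 0.1362], E[r] = 1.7543, γ^t·E[r] = 0.206392, running G = 4.997926
t=7: π = [0.1884, 0.2269, 0.2671, 0.1814, 0.1363], E[r] = 1.7543, γ^t·E[r] = 0.144473, running G = 5.142400
t=8: π = [0.1884, 0.2269, 0.2671, 0.1814, 0.1363], E[r] = 1.7543, γ^t·E[r] = 0.101132, running G = 5.243531

G = 5.2435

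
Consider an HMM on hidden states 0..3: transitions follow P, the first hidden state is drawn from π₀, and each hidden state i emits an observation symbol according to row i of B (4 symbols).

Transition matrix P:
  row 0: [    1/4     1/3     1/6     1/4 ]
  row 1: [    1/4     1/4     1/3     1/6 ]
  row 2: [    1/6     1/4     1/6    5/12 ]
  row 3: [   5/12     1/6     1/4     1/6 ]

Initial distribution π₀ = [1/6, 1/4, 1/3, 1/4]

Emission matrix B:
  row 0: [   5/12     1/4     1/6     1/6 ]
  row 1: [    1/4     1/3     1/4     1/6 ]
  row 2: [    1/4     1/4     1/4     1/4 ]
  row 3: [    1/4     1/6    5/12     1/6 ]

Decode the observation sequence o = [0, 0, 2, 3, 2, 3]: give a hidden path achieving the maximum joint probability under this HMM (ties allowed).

path = [3, 0, 1, 2, 3, 0]

t=0: δ = [6.944e-02, 6.250e-02, 8.333e-02, 6.250e-02]  (obs o_0=0)
t=1: δ = [1.085e-02, 5.787e-03, 5.208e-03, 8.681e-03]  ψ = [3, 0, 1, 2]  (obs o_1=0)
t=2: δ = [6.028e-04, 9.042e-04, 5.425e-04, 1.130e-03]  ψ = [3, 0, 3, 0]  (obs o_2=2)
t=3: δ = [7.849e-05, 3.768e-05, 7.535e-05, 3.768e-05]  ψ = [3, 1, 1, 2]  (obs o_3=3)
t=4: δ = [3.270e-06, 6.541e-06, 3.270e-06, 1.308e-05]  ψ = [0, 0, 0, 2]  (obs o_4=2)
t=5: δ = [9.085e-07, 3.634e-07, 8.176e-07, 3.634e-07]  ψ = [3, 3, 3, 3]  (obs o_5=3)
backtrack: best end state = 0; path = [3, 0, 1, 2, 3, 0]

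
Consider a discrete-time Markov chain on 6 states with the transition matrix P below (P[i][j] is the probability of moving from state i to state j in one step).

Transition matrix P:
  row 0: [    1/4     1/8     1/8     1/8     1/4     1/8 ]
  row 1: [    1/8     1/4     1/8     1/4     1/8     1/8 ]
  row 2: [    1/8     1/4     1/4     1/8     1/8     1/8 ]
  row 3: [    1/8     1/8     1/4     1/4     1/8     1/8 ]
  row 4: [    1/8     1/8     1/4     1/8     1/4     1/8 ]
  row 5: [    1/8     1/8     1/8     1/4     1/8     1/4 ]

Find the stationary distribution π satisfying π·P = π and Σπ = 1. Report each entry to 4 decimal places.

π = [0.1429, 0.1704, 0.1930, 0.1876, 0.1633, 0.1429]

Balance equations π_j = Σ_i π_i·P[i][j]:
  π_0 = 1/4·π_0 + 1/8·π_1 + 1/8·π_2 + 1/8·π_3 + 1/8·π_4 + 1/8·π_5
  π_1 = 1/8·π_0 + 1/4·π_1 + 1/4·π_2 + 1/8·π_3 + 1/8·π_4 + 1/8·π_5
  π_2 = 1/8·π_0 + 1/8·π_1 + 1/4·π_2 + 1/4·π_3 + 1/4·π_4 + 1/8·π_5
  π_3 = 1/8·π_0 + 1/4·π_1 + 1/8·π_2 + 1/4·π_3 + 1/8·π_4 + 1/4·π_5
  π_4 = 1/4·π_0 + 1/8·π_1 + 1/8·π_2 + 1/8·π_3 + 1/4·π_4 + 1/8·π_5
  normalize: π_0 + π_1 + π_2 + π_3 + π_4 + π_5 = 1
Solving the linear system gives exactly π = [1/7, 68/399, 11/57, 524/2793, 8/49, 1/7].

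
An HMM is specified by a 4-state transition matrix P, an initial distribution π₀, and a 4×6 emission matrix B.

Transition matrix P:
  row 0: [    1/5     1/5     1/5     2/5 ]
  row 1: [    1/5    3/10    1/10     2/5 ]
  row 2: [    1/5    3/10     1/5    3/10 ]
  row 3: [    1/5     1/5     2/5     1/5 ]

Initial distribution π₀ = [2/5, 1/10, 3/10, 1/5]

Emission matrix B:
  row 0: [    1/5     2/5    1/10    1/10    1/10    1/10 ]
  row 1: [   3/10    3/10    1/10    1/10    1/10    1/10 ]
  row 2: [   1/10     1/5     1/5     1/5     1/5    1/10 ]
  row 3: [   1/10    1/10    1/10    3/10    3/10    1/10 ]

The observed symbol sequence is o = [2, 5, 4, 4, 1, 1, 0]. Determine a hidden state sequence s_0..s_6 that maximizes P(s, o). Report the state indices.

path = [2, 1, 3, 2, 1, 1, 1]

t=0: δ = [4.000e-02, 1.000e-02, 6.000e-02, 2.000e-02]  (obs o_0=2)
t=1: δ = [1.200e-03, 1.800e-03, 1.200e-03, 1.800e-03]  ψ = [2, 2, 2, 2]  (obs o_1=5)
t=2: δ = [3.600e-05, 5.400e-05, 1.440e-04, 2.160e-04]  ψ = [1, 1, 3, 1]  (obs o_2=4)
t=3: δ = [4.320e-06, 4.320e-06, 1.728e-05, 1.296e-05]  ψ = [3, 2, 3, 2]  (obs o_3=4)
t=4: δ = [1.382e-06, 1.555e-06, 1.037e-06, 5.184e-07]  ψ = [2, 2, 3, 2]  (obs o_4=1)
t=5: δ = [1.244e-07, 1.400e-07, 5.530e-08, 6.221e-08]  ψ = [1, 1, 0, 1]  (obs o_5=1)
t=6: δ = [5.599e-09, 1.260e-08, 2.488e-09, 5.599e-09]  ψ = [1, 1, 0, 1]  (obs o_6=0)
backtrack: best end state = 1; path = [2, 1, 3, 2, 1, 1, 1]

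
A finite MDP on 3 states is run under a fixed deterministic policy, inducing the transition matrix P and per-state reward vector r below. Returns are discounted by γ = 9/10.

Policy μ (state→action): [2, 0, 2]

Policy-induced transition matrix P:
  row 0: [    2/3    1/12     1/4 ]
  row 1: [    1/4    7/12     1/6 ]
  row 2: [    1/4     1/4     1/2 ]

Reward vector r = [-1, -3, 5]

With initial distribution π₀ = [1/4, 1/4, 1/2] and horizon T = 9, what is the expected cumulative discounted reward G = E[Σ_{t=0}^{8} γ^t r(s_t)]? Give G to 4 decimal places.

G = 3.1791

t=0: π = [0.2500, 0.2500, 0.5000], E[r] = 1.5000, γ^t·E[r] = 1.500000, running G = 1.500000
t=1: π = [0.3542, 0.2917, 0.3542], E[r] = 0.5417, γ^t·E[r] = 0.487500, running G = 1.987500
t=2: π = [0.3976, 0.2882, 0.3142], E[r] = 0.3090, γ^t·E[r] = 0.250313, running G = 2.237813
t=3: π = [0.4157, 0.2798, 0.3045], E[r] = 0.2677, γ^t·E[r] = 0.195117, running G = 2.432930
t=4: π = [0.4232, 0.2740, 0.3028], E[r] = 0.2689, γ^t·E[r] = 0.176444, running G = 2.609374
t=5: π = [0.4263, 0.2708, 0.3029], E[r] = 0.2756, γ^t·E[r] = 0.162759, running G = 2.772133
t=6: π = [0.4276, 0.2692, 0.3032], E[r] = 0.2805, γ^t·E[r] = 0.149061, running G = 2.921194
t=7: π = [0.4282, 0.2685, 0.3034], E[r] = 0.2832, γ^t·E[r] = 0.135450, running G = 3.056644
t=8: π = [0.4284, 0.2681, 0.3035], E[r] = 0.2845, γ^t·E[r] = 0.122489, running G = 3.179133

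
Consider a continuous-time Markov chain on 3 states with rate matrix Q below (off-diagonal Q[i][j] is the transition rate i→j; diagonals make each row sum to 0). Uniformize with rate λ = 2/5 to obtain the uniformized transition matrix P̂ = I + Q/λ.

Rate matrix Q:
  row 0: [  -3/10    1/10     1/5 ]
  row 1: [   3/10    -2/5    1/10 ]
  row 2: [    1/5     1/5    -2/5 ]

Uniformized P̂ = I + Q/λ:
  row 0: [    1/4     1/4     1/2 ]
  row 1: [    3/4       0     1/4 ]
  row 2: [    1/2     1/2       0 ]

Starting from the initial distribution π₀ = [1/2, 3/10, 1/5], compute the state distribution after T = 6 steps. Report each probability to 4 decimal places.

π = [0.4513, 0.2578, 0.2909]

t=0: π = [0.5000, 0.3000, 0.2000]
t=1: π = [0.4500, 0.2250, 0.3250]
t=2: π = [0.4438, 0.2750, 0.2813]
t=3: π = [0.4578, 0.2516, 0.2906]
t=4: π = [0.4484, 0.2598, 0.2918]
t=5: π = [0.4528, 0.2580, 0.2892]
t=6: π = [0.4513, 0.2578, 0.2909]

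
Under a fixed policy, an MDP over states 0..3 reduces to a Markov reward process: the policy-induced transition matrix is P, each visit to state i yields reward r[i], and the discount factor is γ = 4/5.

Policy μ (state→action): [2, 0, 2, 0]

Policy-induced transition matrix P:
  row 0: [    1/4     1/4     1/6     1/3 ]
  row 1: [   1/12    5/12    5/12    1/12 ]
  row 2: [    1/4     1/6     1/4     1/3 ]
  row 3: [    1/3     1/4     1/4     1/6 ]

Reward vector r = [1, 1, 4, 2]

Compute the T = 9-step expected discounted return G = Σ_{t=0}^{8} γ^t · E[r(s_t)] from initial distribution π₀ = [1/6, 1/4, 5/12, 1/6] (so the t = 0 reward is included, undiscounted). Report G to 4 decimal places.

G = 9.2764

t=0: π = [0.1667, 0.2500, 0.4167, 0.1667], E[r] = 2.4167, γ^t·E[r] = 2.416667, running G = 2.416667
t=1: π = [0.2222, 0.2569, 0.2778, 0.2431], E[r] = 2.0764, γ^t·E[r] = 1.661111, running G = 4.077778
t=2: π = [0.2274, 0.2697, 0.2743, 0.2286], E[r] = 2.0515, γ^t·E[r] = 1.312963, running G = 5.390741
t=3: π = [0.2241, 0.2721, 0.2760, 0.2278], E[r] = 2.0558, γ^t·E[r] = 1.052568, running G = 6.443309
t=4: π = [0.2236, 0.2723, 0.2767, 0.2273], E[r] = 2.0574, γ^t·E[r] = 0.842695, running G = 7.286003
t=5: π = [0.2236, 0.2723, 0.2768, 0.2274], E[r] = 2.0576, γ^t·E[r] = 0.674241, running G = 7.960244
t=6: π = [0.2236, 0.2723, 0.2768, 0.2274], E[r] = 2.0576, γ^t·E[r] = 0.539397, running G = 8.499641
t=7: π = [0.2236, 0.2723, 0.2768, 0.2274], E[r] = 2.0576, γ^t·E[r] = 0.431517, running G = 8.931158
t=8: π = [0.2236, 0.2723, 0.2768, 0.2274], E[r] = 2.0576, γ^t·E[r] = 0.345213, running G = 9.276372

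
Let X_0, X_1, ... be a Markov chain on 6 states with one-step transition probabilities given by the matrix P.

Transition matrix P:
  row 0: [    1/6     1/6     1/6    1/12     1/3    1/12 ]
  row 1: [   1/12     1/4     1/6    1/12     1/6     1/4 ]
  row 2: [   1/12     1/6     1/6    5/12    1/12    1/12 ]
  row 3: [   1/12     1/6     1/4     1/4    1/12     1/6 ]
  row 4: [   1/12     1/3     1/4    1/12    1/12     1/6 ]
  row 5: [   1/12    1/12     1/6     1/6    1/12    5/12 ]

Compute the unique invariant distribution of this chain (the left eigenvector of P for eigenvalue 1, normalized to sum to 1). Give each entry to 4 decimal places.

π = [0.0909, 0.1847, 0.1933, 0.1984, 0.1215, 0.2112]

Balance equations π_j = Σ_i π_i·P[i][j]:
  π_0 = 1/6·π_0 + 1/12·π_1 + 1/12·π_2 + 1/12·π_3 + 1/12·π_4 + 1/12·π_5
  π_1 = 1/6·π_0 + 1/4·π_1 + 1/6·π_2 + 1/6·π_3 + 1/3·π_4 + 1/12·π_5
  π_2 = 1/6·π_0 + 1/6·π_1 + 1/6·π_2 + 1/4·π_3 + 1/4·π_4 + 1/6·π_5
  π_3 = 1/12·π_0 + 1/12·π_1 + 5/12·π_2 + 1/4·π_3 + 1/12·π_4 + 1/6·π_5
  π_4 = 1/3·π_0 + 1/6·π_1 + 1/12·π_2 + 1/12·π_3 + 1/12·π_4 + 1/12·π_5
  normalize: π_0 + π_1 + π_2 + π_3 + π_4 + π_5 = 1
Solving the linear system gives exactly π = [1/11, 7745/41932, 16213/83864, 33285/167728, 20371/167728, 17709/83864].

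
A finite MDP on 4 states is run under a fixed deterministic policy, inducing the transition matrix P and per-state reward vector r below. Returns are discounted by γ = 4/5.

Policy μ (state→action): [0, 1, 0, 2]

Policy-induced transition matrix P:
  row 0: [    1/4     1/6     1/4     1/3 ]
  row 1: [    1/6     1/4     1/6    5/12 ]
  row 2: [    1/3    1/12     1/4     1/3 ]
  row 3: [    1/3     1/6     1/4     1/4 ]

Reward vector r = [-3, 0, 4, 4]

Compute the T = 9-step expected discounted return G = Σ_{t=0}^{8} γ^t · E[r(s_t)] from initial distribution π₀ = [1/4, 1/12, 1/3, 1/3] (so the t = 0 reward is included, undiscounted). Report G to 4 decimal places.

G = 6.4608

t=0: π = [0.2500, 0.0833, 0.3333, 0.3333], E[r] = 1.9167, γ^t·E[r] = 1.916667, running G = 1.916667
t=1: π = [0.2986, 0.1458, 0.2431, 0.3125], E[r] = 1.3264, γ^t·E[r] = 1.061111, running G = 2.977778
t=2: π = [0.2841, 0.1586, 0.2378, 0.3194], E[r] = 1.3767, γ^t·E[r] = 0.881111, running G = 3.858889
t=3: π = [0.2832, 0.1601, 0.2368, 0.3199], E[r] = 1.3772, γ^t·E[r] = 0.705111, running G = 4.564000
t=4: π = [0.2831, 0.1603, 0.2367, 0.3200], E[r] = 1.3775, γ^t·E[r] = 0.564235, running G = 5.128235
t=5: π = [0.2830, 0.1603, 0.2366, 0.3200], E[r] = 1.3776, γ^t·E[r] = 0.451400, running G = 5.579635
t=6: π = [0.2830, 0.1603, 0.2366, 0.3200], E[r] = 1.3776, γ^t·E[r] = 0.361121, running G = 5.940756
t=7: π = [0.2830, 0.1603, 0.2366, 0.3200], E[r] = 1.3776, γ^t·E[r] = 0.288897, running G = 6.229654
t=8: π = [0.2830, 0.1603, 0.2366, 0.3200], E[r] = 1.3776, γ^t·E[r] = 0.231118, running G = 6.460771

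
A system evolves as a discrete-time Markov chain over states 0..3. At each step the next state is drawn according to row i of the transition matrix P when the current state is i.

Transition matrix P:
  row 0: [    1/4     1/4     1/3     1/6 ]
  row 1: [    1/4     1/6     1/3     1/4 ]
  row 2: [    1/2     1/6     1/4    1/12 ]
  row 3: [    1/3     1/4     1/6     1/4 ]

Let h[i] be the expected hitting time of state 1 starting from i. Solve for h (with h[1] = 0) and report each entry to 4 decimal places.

First-step conditioning: h[1] = 0; for i ≠ 1, h[i] = 1 + Σ_k P[i][k]·h[k].
  h[0] = 1 + 1/4·h[0] + 1/3·h[2] + 1/6·h[3]
  h[2] = 1 + 1/2·h[0] + 1/4·h[2] + 1/12·h[3]
  h[3] = 1 + 1/3·h[0] + 1/6·h[2] + 1/4·h[3]
Solving the 3×3 linear system over states ≠ 1 gives exactly h = [1692/383, 0, 1824/383, 1668/383] (h[1] = 0 is the target).

h = [4.4178, 0.0000, 4.7624, 4.3551]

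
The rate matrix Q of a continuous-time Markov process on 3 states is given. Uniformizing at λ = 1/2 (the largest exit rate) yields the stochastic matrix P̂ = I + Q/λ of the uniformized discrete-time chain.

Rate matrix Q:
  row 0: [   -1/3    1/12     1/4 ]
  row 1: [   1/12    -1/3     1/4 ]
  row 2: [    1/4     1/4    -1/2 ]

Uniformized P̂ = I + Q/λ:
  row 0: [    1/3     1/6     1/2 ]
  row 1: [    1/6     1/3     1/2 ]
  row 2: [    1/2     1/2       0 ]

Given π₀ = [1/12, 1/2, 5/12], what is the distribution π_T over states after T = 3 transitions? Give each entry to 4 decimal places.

π = [0.3376, 0.3395, 0.3229]

t=0: π = [0.0833, 0.5000, 0.4167]
t=1: π = [0.3194, 0.3889, 0.2917]
t=2: π = [0.3171, 0.3287, 0.3542]
t=3: π = [0.3376, 0.3395, 0.3229]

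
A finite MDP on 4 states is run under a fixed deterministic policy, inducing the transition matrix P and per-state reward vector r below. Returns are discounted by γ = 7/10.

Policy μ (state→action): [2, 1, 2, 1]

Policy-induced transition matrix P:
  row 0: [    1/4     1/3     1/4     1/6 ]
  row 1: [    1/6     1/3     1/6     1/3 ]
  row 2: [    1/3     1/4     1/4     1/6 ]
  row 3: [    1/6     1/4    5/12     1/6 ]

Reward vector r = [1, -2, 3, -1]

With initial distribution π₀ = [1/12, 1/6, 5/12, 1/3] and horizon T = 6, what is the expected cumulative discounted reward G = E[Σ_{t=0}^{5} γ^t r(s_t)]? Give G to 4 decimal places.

G = 1.1983

t=0: π = [0.0833, 0.1667, 0.4167, 0.3333], E[r] = 0.6667, γ^t·E[r] = 0.666667, running G = 0.666667
t=1: π = [0.2431, 0.2708, 0.2917, 0.1944], E[r] = 0.3819, γ^t·E[r] = 0.267361, running G = 0.934028
t=2: π = [0.2355, 0.2928, 0.2598, 0.2118], E[r] = 0.2176, γ^t·E[r] = 0.106620, running G = 1.040648
t=3: π = [0.2296, 0.2940, 0.2609, 0.2155], E[r] = 0.2088, γ^t·E[r] = 0.071607, running G = 1.112255
t=4: π = [0.2293, 0.2936, 0.2614, 0.2157], E[r] = 0.2106, γ^t·E[r] = 0.050557, running G = 1.162813
t=5: π = [0.2293, 0.2936, 0.2615, 0.2156], E[r] = 0.2110, γ^t·E[r] = 0.035464, running G = 1.198277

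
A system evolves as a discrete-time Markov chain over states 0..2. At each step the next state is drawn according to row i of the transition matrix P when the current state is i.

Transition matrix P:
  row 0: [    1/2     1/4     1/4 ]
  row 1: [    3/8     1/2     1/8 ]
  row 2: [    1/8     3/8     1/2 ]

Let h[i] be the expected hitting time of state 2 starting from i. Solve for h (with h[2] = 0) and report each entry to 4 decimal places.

h = [4.8000, 5.6000, 0.0000]

First-step conditioning: h[2] = 0; for i ≠ 2, h[i] = 1 + Σ_k P[i][k]·h[k].
  h[0] = 1 + 1/2·h[0] + 1/4·h[1]
  h[1] = 1 + 3/8·h[0] + 1/2·h[1]
Solving the 2×2 linear system over states ≠ 2 gives exactly h = [24/5, 28/5, 0] (h[2] = 0 is the target).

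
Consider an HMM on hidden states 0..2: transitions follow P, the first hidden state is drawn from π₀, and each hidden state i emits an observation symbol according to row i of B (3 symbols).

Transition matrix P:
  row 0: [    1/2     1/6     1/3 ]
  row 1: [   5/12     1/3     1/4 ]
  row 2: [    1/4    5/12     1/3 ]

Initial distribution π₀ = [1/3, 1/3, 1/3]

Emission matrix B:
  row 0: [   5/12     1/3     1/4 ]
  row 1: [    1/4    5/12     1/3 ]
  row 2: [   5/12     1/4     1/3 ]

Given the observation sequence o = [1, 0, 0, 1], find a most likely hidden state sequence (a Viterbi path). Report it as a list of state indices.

t=0: δ = [1.111e-01, 1.389e-01, 8.333e-02]  (obs o_0=1)
t=1: δ = [2.411e-02, 1.157e-02, 1.543e-02]  ψ = [1, 1, 0]  (obs o_1=0)
t=2: δ = [5.023e-03, 1.608e-03, 3.349e-03]  ψ = [0, 2, 0]  (obs o_2=0)
t=3: δ = [8.372e-04, 5.814e-04, 4.186e-04]  ψ = [0, 2, 0]  (obs o_3=1)
backtrack: best end state = 0; path = [1, 0, 0, 0]

path = [1, 0, 0, 0]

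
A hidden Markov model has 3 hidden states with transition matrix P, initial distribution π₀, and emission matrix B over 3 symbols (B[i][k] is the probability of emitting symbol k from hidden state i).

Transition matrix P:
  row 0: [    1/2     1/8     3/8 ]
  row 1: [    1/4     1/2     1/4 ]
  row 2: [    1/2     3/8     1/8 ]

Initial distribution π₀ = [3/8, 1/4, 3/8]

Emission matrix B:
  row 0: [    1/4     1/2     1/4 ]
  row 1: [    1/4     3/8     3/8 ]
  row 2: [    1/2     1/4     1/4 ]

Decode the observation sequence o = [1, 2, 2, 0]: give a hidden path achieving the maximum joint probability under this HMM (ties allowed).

t=0: δ = [1.875e-01, 9.375e-02, 9.375e-02]  (obs o_0=1)
t=1: δ = [2.344e-02, 1.758e-02, 1.758e-02]  ψ = [0, 1, 0]  (obs o_1=2)
t=2: δ = [2.930e-03, 3.296e-03, 2.197e-03]  ψ = [0, 1, 0]  (obs o_2=2)
t=3: δ = [3.662e-04, 4.120e-04, 5.493e-04]  ψ = [0, 1, 0]  (obs o_3=0)
backtrack: best end state = 2; path = [0, 0, 0, 2]

path = [0, 0, 0, 2]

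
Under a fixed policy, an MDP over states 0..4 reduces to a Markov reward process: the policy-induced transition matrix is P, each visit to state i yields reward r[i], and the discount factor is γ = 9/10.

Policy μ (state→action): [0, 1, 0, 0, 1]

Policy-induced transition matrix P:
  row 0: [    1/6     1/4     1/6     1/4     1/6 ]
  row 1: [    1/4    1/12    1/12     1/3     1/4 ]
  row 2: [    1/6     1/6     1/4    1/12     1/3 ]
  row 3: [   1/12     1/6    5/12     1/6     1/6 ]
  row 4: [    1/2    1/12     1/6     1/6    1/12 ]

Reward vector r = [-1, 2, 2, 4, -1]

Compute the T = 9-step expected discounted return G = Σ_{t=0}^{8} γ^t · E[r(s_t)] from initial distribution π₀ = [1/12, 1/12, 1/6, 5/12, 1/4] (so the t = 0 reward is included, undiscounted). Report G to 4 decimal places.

t=0: π = [0.0833, 0.0833, 0.1667, 0.4167, 0.2500], E[r] = 1.8333, γ^t·E[r] = 1.833333, running G = 1.833333
t=1: π = [0.2222, 0.1458, 0.2778, 0.1736, 0.1806], E[r] = 1.1389, γ^t·E[r] = 1.025000, running G = 2.858333
t=2: π = [0.2245, 0.1580, 0.2211, 0.1863, 0.2101], E[r] = 1.0689, γ^t·E[r] = 0.865781, running G = 3.724115
t=3: π = [0.2343, 0.1547, 0.2185, 0.1933, 0.1992], E[r] = 1.0861, γ^t·E[r] = 0.791754, running G = 4.515868
t=4: π = [0.2298, 0.1567, 0.2203, 0.1938, 0.1994], E[r] = 1.0999, γ^t·E[r] = 0.721628, running G = 5.237496
t=5: π = [0.2300, 0.1561, 0.2204, 0.1936, 0.1998], E[r] = 1.0976, γ^t·E[r] = 0.648098, running G = 5.885595
t=6: π = [0.2302, 0.1562, 0.2204, 0.1935, 0.1998], E[r] = 1.0972, γ^t·E[r] = 0.583115, running G = 6.468709
t=7: π = [0.2301, 0.1562, 0.2204, 0.1935, 0.1998], E[r] = 1.0973, γ^t·E[r] = 0.524822, running G = 6.993531
t=8: π = [0.2301, 0.1562, 0.2204, 0.1935, 0.1998], E[r] = 1.0973, γ^t·E[r] = 0.472343, running G = 7.465874

G = 7.4659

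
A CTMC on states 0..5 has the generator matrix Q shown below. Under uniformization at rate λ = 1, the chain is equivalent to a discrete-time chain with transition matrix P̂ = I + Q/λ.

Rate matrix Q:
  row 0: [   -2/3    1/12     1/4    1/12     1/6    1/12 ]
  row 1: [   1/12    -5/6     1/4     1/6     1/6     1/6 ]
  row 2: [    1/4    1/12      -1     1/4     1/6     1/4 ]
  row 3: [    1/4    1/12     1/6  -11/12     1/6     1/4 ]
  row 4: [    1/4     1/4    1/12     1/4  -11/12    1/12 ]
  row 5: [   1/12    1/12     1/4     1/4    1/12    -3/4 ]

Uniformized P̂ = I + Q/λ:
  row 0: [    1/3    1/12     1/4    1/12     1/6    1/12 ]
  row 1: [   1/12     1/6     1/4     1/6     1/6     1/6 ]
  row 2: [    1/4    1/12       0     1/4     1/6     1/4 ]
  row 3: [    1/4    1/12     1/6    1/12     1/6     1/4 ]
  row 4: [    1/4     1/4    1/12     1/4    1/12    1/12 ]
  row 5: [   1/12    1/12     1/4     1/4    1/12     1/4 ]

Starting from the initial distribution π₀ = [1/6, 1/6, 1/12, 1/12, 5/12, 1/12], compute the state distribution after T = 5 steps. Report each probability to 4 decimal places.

π = [0.2187, 0.1164, 0.1696, 0.1748, 0.1400, 0.1805]

t=0: π = [0.1667, 0.1667, 0.0833, 0.0833, 0.4167, 0.0833]
t=1: π = [0.2222, 0.1667, 0.1528, 0.1944, 0.1250, 0.1389]
t=2: π = [0.2176, 0.1181, 0.1748, 0.1667, 0.1447, 0.1782]
t=3: π = [0.2188, 0.1173, 0.1683, 0.1761, 0.1398, 0.1798]
t=4: π = [0.2187, 0.1164, 0.1700, 0.1744, 0.1400, 0.1805]
t=5: π = [0.2187, 0.1164, 0.1696, 0.1748, 0.1400, 0.1805]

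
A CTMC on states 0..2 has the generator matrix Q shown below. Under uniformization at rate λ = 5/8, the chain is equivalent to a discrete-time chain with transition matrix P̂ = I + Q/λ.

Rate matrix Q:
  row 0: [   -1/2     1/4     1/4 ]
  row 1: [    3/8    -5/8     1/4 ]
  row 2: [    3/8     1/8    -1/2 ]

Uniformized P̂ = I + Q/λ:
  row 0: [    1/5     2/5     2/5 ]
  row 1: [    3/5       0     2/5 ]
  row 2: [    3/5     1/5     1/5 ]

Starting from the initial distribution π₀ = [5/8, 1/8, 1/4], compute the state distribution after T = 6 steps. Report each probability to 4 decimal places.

π = [0.4294, 0.2373, 0.3333]

t=0: π = [0.6250, 0.1250, 0.2500]
t=1: π = [0.3500, 0.3000, 0.3500]
t=2: π = [0.4600, 0.2100, 0.3300]
t=3: π = [0.4160, 0.2500, 0.3340]
t=4: π = [0.4336, 0.2332, 0.3332]
t=5: π = [0.4266, 0.2401, 0.3334]
t=6: π = [0.4294, 0.2373, 0.3333]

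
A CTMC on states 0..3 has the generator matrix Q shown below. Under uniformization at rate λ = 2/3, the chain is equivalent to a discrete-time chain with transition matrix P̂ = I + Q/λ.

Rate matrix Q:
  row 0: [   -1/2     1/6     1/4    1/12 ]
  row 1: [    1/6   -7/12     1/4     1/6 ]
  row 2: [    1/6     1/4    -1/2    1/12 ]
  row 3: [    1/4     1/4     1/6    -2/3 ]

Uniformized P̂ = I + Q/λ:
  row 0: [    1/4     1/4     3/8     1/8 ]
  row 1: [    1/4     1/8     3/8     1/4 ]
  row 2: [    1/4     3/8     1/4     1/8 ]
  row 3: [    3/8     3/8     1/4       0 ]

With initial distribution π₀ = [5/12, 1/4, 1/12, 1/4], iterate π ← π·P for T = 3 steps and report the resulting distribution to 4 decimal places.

t=0: π = [0.4167, 0.2500, 0.0833, 0.2500]
t=1: π = [0.2813, 0.2604, 0.3333, 0.1250]
t=2: π = [0.2656, 0.2747, 0.3177, 0.1419]
t=3: π = [0.2677, 0.2731, 0.3175, 0.1416]

π = [0.2677, 0.2731, 0.3175, 0.1416]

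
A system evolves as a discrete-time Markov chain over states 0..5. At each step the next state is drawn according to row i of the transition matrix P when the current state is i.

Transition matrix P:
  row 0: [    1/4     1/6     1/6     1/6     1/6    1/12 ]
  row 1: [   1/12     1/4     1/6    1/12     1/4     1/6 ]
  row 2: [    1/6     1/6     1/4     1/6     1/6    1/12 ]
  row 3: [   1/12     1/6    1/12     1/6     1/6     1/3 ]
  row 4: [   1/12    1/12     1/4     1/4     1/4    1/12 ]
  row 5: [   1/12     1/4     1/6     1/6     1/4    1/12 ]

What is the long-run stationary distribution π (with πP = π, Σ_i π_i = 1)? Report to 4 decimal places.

π = [0.1186, 0.1754, 0.1855, 0.1696, 0.2105, 0.1404]

Balance equations π_j = Σ_i π_i·P[i][j]:
  π_0 = 1/4·π_0 + 1/12·π_1 + 1/6·π_2 + 1/12·π_3 + 1/12·π_4 + 1/12·π_5
  π_1 = 1/6·π_0 + 1/4·π_1 + 1/6·π_2 + 1/6·π_3 + 1/12·π_4 + 1/4·π_5
  π_2 = 1/6·π_0 + 1/6·π_1 + 1/4·π_2 + 1/12·π_3 + 1/4·π_4 + 1/6·π_5
  π_3 = 1/6·π_0 + 1/12·π_1 + 1/6·π_2 + 1/6·π_3 + 1/4·π_4 + 1/6·π_5
  π_4 = 1/6·π_0 + 1/4·π_1 + 1/6·π_2 + 1/6·π_3 + 1/4·π_4 + 1/4·π_5
  normalize: π_0 + π_1 + π_2 + π_3 + π_4 + π_5 = 1
Solving the linear system gives exactly π = [223/1881, 10/57, 349/1881, 29/171, 4/19, 8/57].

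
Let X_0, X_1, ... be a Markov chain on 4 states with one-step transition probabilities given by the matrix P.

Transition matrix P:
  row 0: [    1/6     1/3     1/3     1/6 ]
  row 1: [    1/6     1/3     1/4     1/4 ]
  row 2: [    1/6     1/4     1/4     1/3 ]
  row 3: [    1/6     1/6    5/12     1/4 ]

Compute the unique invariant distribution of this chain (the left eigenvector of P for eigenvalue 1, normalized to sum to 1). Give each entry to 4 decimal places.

Balance equations π_j = Σ_i π_i·P[i][j]:
  π_0 = 1/6·π_0 + 1/6·π_1 + 1/6·π_2 + 1/6·π_3
  π_1 = 1/3·π_0 + 1/3·π_1 + 1/4·π_2 + 1/6·π_3
  π_2 = 1/3·π_0 + 1/4·π_1 + 1/4·π_2 + 5/12·π_3
  normalize: π_0 + π_1 + π_2 + π_3 = 1
Solving the linear system gives exactly π = [1/6, 75/284, 131/426, 223/852].

π = [0.1667, 0.2641, 0.3075, 0.2617]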